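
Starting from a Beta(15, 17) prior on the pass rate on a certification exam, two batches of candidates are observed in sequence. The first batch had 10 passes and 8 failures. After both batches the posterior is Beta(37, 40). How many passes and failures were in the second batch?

Sequential conjugate updates are equivalent to a single update on the pooled data, so total successes = posterior α − prior α and total failures = posterior β − prior β.
Total across both batches: 37−15=22 passes, 40−17=23 failures.
Subtract the first batch: 22−10=12 passes and 23−8=15 failures.

12 passes and 15 failures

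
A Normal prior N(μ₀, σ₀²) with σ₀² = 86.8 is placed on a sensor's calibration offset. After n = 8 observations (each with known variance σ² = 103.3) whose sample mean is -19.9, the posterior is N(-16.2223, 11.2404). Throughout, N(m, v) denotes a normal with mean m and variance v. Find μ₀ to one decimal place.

The posterior mean is a precision-weighted average: μ_n = (τ₀μ₀ + τ_data·x̄)/(τ₀+τ_data), with τ₀=1/σ₀² and τ_data=n/σ².
Here τ₀ = 1/86.8 = 0.011521 and τ_data = 8/103.3 = 0.077444, so τ_n = 0.088965.
Rearranging for μ₀: μ₀ = (μ_n·τ_n − τ_data·x̄)/τ₀ = (-16.2223·0.088965 − 0.077444·-19.9) / 0.011521 = 0.097919/0.011521 ≈ 8.5.

μ₀ = 8.5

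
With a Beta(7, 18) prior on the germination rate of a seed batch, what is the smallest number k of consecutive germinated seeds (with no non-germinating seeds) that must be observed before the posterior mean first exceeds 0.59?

k = 19

After k germinated seeds and 0 non-germinating seeds the posterior is Beta(7+k, 18), with mean (7+k)/(7+18+k).
Set (7+k)/(25+k) > 0.59 and solve: k > (0.59·25 − 7)/(1 − 0.59) = 18.902.
The smallest integer exceeding 18.902 is 19, and checking k=19: (26)/(44) = 0.5909 > 0.59.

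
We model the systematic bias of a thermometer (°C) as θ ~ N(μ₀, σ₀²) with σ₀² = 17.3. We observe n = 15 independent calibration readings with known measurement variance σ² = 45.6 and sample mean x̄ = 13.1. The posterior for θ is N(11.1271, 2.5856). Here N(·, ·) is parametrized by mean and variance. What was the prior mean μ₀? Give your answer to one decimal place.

The posterior mean is a precision-weighted average: μ_n = (τ₀μ₀ + τ_data·x̄)/(τ₀+τ_data), with τ₀=1/σ₀² and τ_data=n/σ².
Here τ₀ = 1/17.3 = 0.057803 and τ_data = 15/45.6 = 0.328947, so τ_n = 0.386750.
Rearranging for μ₀: μ₀ = (μ_n·τ_n − τ_data·x̄)/τ₀ = (11.1271·0.386750 − 0.328947·13.1) / 0.057803 = -0.005800/0.057803 ≈ -0.1.

μ₀ = -0.1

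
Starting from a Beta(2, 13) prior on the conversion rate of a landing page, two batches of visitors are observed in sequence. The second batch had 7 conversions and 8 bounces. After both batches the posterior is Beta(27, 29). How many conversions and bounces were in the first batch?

18 conversions and 8 bounces

Because Beta–binomial updating is additive in the counts, the combined data contributed (α_post−α_prior, β_post−β_prior) successes and failures.
Total across both batches: 27−2=25 conversions, 29−13=16 bounces.
Subtract the second batch: 25−7=18 conversions and 16−8=8 bounces.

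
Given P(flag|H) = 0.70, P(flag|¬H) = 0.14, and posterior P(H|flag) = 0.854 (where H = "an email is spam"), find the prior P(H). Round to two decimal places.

In odds form, posterior odds = prior odds × likelihood ratio, so prior odds = posterior odds ÷ LR.
Posterior odds = 0.854/(1−0.854) = 5.8493. LR = 0.70/0.14 = 5.0000.
Prior odds = 5.8493/5.0000 = 1.1699, so P(H) = 1.1699/(1+1.1699) ≈ 0.54.

P(H) = 0.54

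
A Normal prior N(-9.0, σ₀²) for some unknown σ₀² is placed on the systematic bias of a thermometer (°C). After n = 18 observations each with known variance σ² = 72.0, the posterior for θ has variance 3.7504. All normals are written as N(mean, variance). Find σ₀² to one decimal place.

Posterior precision equals prior precision plus data precision: 1/σ_n² = 1/σ₀² + n/σ².
So 1/σ₀² = 1/3.7504 − 18/72.0 = 0.266638 − 0.250000 = 0.016638.
Hence σ₀² = 1/0.016638 ≈ 60.1.

σ₀² = 60.1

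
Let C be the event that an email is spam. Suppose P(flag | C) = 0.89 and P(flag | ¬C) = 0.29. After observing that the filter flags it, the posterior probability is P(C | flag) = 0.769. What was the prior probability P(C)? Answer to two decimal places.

P(C) = 0.52

Bayes' rule in odds form gives O(C|E) = O(C)·[P(E|C)/P(E|¬C)], hence O(C) = O(C|E)/LR.
Posterior odds = 0.769/(1−0.769) = 3.3290. LR = 0.89/0.29 = 3.0690.
Prior odds = 3.3290/3.0690 = 1.0847, so P(C) = 1.0847/(1+1.0847) ≈ 0.52.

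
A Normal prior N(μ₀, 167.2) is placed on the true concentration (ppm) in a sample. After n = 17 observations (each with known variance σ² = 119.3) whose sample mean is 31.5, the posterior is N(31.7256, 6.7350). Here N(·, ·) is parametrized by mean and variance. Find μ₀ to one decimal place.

μ₀ = 37.1

With known observation variance, the Normal–Normal posterior has precision τ_n = τ₀ + n/σ² and mean μ_n = (τ₀μ₀ + (n/σ²)x̄)/τ_n.
Here τ₀ = 1/167.2 = 0.005981 and τ_data = 17/119.3 = 0.142498, so τ_n = 0.148479.
Rearranging for μ₀: μ₀ = (μ_n·τ_n − τ_data·x̄)/τ₀ = (31.7256·0.148479 − 0.142498·31.5) / 0.005981 = 0.221898/0.005981 ≈ 37.1.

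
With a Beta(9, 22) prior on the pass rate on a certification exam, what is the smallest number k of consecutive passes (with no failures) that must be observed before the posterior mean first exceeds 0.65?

k = 32

After k passes and 0 failures the posterior is Beta(9+k, 22), with mean (9+k)/(9+22+k).
Set (9+k)/(31+k) > 0.65 and solve: k > (0.65·31 − 9)/(1 − 0.65) = 31.857.
The smallest integer exceeding 31.857 is 32, and checking k=32: (41)/(63) = 0.6508 > 0.65.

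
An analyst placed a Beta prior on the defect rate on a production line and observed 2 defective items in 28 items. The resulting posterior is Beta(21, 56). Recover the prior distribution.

A Beta(a, b) prior with s successes and f failures in binomial data gives a Beta(a+s, b+f) posterior.
So a = 21 − 2 = 19 and b = 56 − 26 = 30.

Beta(19, 30)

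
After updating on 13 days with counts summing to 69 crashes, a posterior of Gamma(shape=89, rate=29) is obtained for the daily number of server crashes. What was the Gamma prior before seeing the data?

Gamma(shape=20, rate=16)

Gamma–Poisson conjugacy: posterior shape = α + Σxᵢ, posterior rate = β + n.
So α = 89 − 69 = 20 and β = 29 − 13 = 16.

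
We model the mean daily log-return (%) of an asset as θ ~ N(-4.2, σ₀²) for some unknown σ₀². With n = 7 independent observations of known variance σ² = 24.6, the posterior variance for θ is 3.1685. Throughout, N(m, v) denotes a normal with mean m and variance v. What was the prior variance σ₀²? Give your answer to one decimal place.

Posterior precision equals prior precision plus data precision: 1/σ_n² = 1/σ₀² + n/σ².
So 1/σ₀² = 1/3.1685 − 7/24.6 = 0.315607 − 0.284553 = 0.031054.
Hence σ₀² = 1/0.031054 ≈ 32.2.

σ₀² = 32.2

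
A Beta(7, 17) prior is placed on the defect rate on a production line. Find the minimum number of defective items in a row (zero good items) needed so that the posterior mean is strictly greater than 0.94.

After k defective items and 0 good items the posterior is Beta(7+k, 17), with mean (7+k)/(7+17+k).
Set (7+k)/(24+k) > 0.94 and solve: k > (0.94·24 − 7)/(1 − 0.94) = 259.333.
The smallest integer exceeding 259.333 is 260.

k = 260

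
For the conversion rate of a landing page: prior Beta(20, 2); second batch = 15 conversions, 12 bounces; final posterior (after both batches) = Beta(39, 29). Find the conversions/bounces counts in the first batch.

4 conversions and 15 bounces

Because Beta–binomial updating is additive in the counts, the combined data contributed (α_post−α_prior, β_post−β_prior) successes and failures.
Total across both batches: 39−20=19 conversions, 29−2=27 bounces.
Subtract the second batch: 19−15=4 conversions and 27−12=15 bounces.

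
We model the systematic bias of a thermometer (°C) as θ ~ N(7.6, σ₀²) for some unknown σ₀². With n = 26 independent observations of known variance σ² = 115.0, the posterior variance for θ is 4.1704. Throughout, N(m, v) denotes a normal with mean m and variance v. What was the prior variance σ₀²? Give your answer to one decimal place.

For the Normal–Normal model with known σ², precisions add: τ_n = τ₀ + n/σ².
So 1/σ₀² = 1/4.1704 − 26/115.0 = 0.239785 − 0.226087 = 0.013698.
Hence σ₀² = 1/0.013698 ≈ 73.0.

σ₀² = 73.0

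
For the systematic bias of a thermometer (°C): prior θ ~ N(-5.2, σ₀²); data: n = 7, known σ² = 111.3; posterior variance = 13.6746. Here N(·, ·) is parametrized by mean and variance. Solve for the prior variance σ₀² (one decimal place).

σ₀² = 97.7

For the Normal–Normal model with known σ², precisions add: τ_n = τ₀ + n/σ².
So 1/σ₀² = 1/13.6746 − 7/111.3 = 0.073128 − 0.062893 = 0.010235.
Hence σ₀² = 1/0.010235 ≈ 97.7.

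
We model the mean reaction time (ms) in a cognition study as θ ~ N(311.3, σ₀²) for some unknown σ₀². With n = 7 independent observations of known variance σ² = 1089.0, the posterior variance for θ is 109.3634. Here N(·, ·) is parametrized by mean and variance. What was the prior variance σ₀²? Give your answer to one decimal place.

σ₀² = 368.2

Posterior precision equals prior precision plus data precision: 1/σ_n² = 1/σ₀² + n/σ².
So 1/σ₀² = 1/109.3634 − 7/1089.0 = 0.009144 − 0.006428 = 0.002716.
Hence σ₀² = 1/0.002716 ≈ 368.2.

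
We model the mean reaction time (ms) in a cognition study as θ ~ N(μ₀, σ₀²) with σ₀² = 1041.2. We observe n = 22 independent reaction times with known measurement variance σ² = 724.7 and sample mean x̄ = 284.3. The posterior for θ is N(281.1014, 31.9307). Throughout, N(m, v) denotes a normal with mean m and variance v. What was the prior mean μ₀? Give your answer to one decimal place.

With known observation variance, the Normal–Normal posterior has precision τ_n = τ₀ + n/σ² and mean μ_n = (τ₀μ₀ + (n/σ²)x̄)/τ_n.
Here τ₀ = 1/1041.2 = 0.000960 and τ_data = 22/724.7 = 0.030357, so τ_n = 0.031317.
Rearranging for μ₀: μ₀ = (μ_n·τ_n − τ_data·x̄)/τ₀ = (281.1014·0.031317 − 0.030357·284.3) / 0.000960 = 0.172757/0.000960 ≈ 180.0.

μ₀ = 180.0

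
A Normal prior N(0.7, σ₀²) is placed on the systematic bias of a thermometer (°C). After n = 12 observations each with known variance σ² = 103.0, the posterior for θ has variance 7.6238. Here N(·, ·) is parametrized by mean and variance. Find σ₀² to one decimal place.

σ₀² = 68.2

For the Normal–Normal model with known σ², precisions add: τ_n = τ₀ + n/σ².
So 1/σ₀² = 1/7.6238 − 12/103.0 = 0.131168 − 0.116505 = 0.014663.
Hence σ₀² = 1/0.014663 ≈ 68.2.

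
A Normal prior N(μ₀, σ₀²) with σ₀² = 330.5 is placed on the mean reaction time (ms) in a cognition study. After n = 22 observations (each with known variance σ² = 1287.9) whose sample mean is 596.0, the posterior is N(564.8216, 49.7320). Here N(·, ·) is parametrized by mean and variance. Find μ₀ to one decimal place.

μ₀ = 388.8

With known observation variance, the Normal–Normal posterior has precision τ_n = τ₀ + n/σ² and mean μ_n = (τ₀μ₀ + (n/σ²)x̄)/τ_n.
Here τ₀ = 1/330.5 = 0.003026 and τ_data = 22/1287.9 = 0.017082, so τ_n = 0.020108.
Rearranging for μ₀: μ₀ = (μ_n·τ_n − τ_data·x̄)/τ₀ = (564.8216·0.020108 − 0.017082·596.0) / 0.003026 = 1.176561/0.003026 ≈ 388.8.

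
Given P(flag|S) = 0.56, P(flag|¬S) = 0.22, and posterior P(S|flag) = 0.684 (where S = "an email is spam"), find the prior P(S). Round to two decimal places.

P(S) = 0.46

In odds form, posterior odds = prior odds × likelihood ratio, so prior odds = posterior odds ÷ LR.
Posterior odds = 0.684/(1−0.684) = 2.1646. LR = 0.56/0.22 = 2.5455.
Prior odds = 2.1646/2.5455 = 0.8504, so P(S) = 0.8504/(1+0.8504) ≈ 0.46.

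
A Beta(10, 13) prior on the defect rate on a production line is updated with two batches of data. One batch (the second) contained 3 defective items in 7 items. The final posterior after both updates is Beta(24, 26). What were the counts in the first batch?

11 defective items and 9 good items

Sequential conjugate updates are equivalent to a single update on the pooled data, so total successes = posterior α − prior α and total failures = posterior β − prior β.
Total across both batches: 24−10=14 defective items, 26−13=13 good items.
Subtract the second batch: 14−3=11 defective items and 13−4=9 good items.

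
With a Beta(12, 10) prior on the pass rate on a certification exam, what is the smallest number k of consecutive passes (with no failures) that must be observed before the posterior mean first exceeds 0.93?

k = 121

After k passes and 0 failures the posterior is Beta(12+k, 10), with mean (12+k)/(12+10+k).
Set (12+k)/(22+k) > 0.93 and solve: k > (0.93·22 − 12)/(1 − 0.93) = 120.857.
The smallest integer exceeding 120.857 is 121.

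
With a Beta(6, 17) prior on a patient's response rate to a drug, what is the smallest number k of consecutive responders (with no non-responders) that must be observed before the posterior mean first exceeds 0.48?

k = 10

After k responders and 0 non-responders the posterior is Beta(6+k, 17), with mean (6+k)/(6+17+k).
Set (6+k)/(23+k) > 0.48 and solve: k > (0.48·23 − 6)/(1 − 0.48) = 9.692.
The smallest integer exceeding 9.692 is 10.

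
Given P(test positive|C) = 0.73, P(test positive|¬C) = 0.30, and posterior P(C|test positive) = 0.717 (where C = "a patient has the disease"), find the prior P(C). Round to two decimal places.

Bayes' rule in odds form gives O(C|E) = O(C)·[P(E|C)/P(E|¬C)], hence O(C) = O(C|E)/LR.
Posterior odds = 0.717/(1−0.717) = 2.5336. LR = 0.73/0.30 = 2.4333.
Prior odds = 2.5336/2.4333 = 1.0412, so P(C) = 1.0412/(1+1.0412) ≈ 0.51.

P(C) = 0.51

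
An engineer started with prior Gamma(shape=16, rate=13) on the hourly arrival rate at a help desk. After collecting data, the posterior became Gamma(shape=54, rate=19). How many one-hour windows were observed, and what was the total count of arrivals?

Gamma–Poisson conjugacy: posterior shape = α + Σxᵢ, posterior rate = β + n.
Matching: Σxᵢ = 54 − 16 = 38 and n = 19 − 13 = 6.

n = 6 one-hour windows with total 38 arrivals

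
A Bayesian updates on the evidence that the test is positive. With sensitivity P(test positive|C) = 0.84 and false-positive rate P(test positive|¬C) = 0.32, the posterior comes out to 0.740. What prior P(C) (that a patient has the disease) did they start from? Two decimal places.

In odds form, posterior odds = prior odds × likelihood ratio, so prior odds = posterior odds ÷ LR.
Posterior odds = 0.740/(1−0.740) = 2.8462. LR = 0.84/0.32 = 2.6250.
Prior odds = 2.8462/2.6250 = 1.0843, so P(C) = 1.0843/(1+1.0843) ≈ 0.52.

P(C) = 0.52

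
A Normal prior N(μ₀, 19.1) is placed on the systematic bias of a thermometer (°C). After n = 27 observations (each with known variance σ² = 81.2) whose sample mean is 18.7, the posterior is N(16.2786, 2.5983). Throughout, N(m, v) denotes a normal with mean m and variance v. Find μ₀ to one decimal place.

μ₀ = 0.9

The posterior mean is a precision-weighted average: μ_n = (τ₀μ₀ + τ_data·x̄)/(τ₀+τ_data), with τ₀=1/σ₀² and τ_data=n/σ².
Here τ₀ = 1/19.1 = 0.052356 and τ_data = 27/81.2 = 0.332512, so τ_n = 0.384868.
Rearranging for μ₀: μ₀ = (μ_n·τ_n − τ_data·x̄)/τ₀ = (16.2786·0.384868 − 0.332512·18.7) / 0.052356 = 0.047138/0.052356 ≈ 0.9.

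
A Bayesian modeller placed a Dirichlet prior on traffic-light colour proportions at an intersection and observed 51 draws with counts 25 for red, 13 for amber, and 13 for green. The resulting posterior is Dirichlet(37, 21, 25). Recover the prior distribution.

For a Dirichlet(α) prior with multinomial counts c, the posterior is Dirichlet(α + c) componentwise.
Subtract each count from the matching posterior parameter: 37−25=12, 21−13=8, 25−13=12.

Dirichlet(12, 8, 12)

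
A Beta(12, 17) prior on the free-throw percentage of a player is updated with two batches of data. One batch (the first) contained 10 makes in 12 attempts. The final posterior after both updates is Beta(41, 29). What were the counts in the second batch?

Sequential conjugate updates are equivalent to a single update on the pooled data, so total successes = posterior α − prior α and total failures = posterior β − prior β.
Total across both batches: 41−12=29 makes, 29−17=12 misses.
Subtract the first batch: 29−10=19 makes and 12−2=10 misses.

19 makes and 10 misses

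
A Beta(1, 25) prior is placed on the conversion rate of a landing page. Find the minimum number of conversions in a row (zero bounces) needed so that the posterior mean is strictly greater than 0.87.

k = 167

After k conversions and 0 bounces the posterior is Beta(1+k, 25), with mean (1+k)/(1+25+k).
Set (1+k)/(26+k) > 0.87 and solve: k > (0.87·26 − 1)/(1 − 0.87) = 166.308.
The smallest integer exceeding 166.308 is 167.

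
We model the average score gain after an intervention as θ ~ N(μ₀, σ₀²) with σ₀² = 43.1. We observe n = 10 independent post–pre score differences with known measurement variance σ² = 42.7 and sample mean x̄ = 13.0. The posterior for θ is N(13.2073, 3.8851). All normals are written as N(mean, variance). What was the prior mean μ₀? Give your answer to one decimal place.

With known observation variance, the Normal–Normal posterior has precision τ_n = τ₀ + n/σ² and mean μ_n = (τ₀μ₀ + (n/σ²)x̄)/τ_n.
Here τ₀ = 1/43.1 = 0.023202 and τ_data = 10/42.7 = 0.234192, so τ_n = 0.257394.
Rearranging for μ₀: μ₀ = (μ_n·τ_n − τ_data·x̄)/τ₀ = (13.2073·0.257394 − 0.234192·13.0) / 0.023202 = 0.354984/0.023202 ≈ 15.3.

μ₀ = 15.3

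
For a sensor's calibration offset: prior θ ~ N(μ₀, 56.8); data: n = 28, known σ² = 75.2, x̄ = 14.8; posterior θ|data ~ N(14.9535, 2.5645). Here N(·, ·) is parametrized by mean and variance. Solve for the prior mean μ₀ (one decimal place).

μ₀ = 18.2

The posterior mean is a precision-weighted average: μ_n = (τ₀μ₀ + τ_data·x̄)/(τ₀+τ_data), with τ₀=1/σ₀² and τ_data=n/σ².
Here τ₀ = 1/56.8 = 0.017606 and τ_data = 28/75.2 = 0.372340, so τ_n = 0.389946.
Rearranging for μ₀: μ₀ = (μ_n·τ_n − τ_data·x̄)/τ₀ = (14.9535·0.389946 − 0.372340·14.8) / 0.017606 = 0.320426/0.017606 ≈ 18.2.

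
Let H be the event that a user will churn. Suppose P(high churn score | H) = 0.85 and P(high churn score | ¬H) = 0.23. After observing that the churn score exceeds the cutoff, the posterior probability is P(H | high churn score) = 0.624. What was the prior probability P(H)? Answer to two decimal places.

Bayes' rule in odds form gives O(H|E) = O(H)·[P(E|H)/P(E|¬H)], hence O(H) = O(H|E)/LR.
Posterior odds = 0.624/(1−0.624) = 1.6596. LR = 0.85/0.23 = 3.6957.
Prior odds = 1.6596/3.6957 = 0.4491, so P(H) = 0.4491/(1+0.4491) ≈ 0.31.

P(H) = 0.31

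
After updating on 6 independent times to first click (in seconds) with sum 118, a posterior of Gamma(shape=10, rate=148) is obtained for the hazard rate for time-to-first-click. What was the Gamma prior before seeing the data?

Gamma(shape=4, rate=30)

Gamma–exponential conjugacy: posterior shape = α + n, posterior rate = β + Σtᵢ.
So α = 10 − 6 = 4 and β = 148 − 118 = 30.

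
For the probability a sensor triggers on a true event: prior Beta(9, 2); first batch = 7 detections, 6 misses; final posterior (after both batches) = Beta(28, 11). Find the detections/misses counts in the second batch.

12 detections and 3 misses

Sequential conjugate updates are equivalent to a single update on the pooled data, so total successes = posterior α − prior α and total failures = posterior β − prior β.
Total across both batches: 28−9=19 detections, 11−2=9 misses.
Subtract the first batch: 19−7=12 detections and 9−6=3 misses.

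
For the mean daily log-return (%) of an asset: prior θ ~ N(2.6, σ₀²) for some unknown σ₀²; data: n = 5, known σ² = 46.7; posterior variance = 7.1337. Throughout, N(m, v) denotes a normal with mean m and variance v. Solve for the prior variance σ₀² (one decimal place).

σ₀² = 30.2

Posterior precision equals prior precision plus data precision: 1/σ_n² = 1/σ₀² + n/σ².
So 1/σ₀² = 1/7.1337 − 5/46.7 = 0.140180 − 0.107066 = 0.033114.
Hence σ₀² = 1/0.033114 ≈ 30.2.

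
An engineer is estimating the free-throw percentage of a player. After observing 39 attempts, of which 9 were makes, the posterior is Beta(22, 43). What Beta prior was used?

Beta is conjugate to the binomial likelihood: posterior = Beta(α+s, β+f).
Subtract the data counts: 22−9=13, 43−30=13.

Beta(13, 13)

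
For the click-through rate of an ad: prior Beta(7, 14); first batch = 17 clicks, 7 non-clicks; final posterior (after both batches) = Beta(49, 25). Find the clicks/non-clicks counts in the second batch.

Because Beta–binomial updating is additive in the counts, the combined data contributed (α_post−α_prior, β_post−β_prior) successes and failures.
Total across both batches: 49−7=42 clicks, 25−14=11 non-clicks.
Subtract the first batch: 42−17=25 clicks and 11−7=4 non-clicks.

25 clicks and 4 non-clicks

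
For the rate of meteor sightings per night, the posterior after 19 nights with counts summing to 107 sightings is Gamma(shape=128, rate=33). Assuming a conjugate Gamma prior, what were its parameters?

A Gamma(α, β) prior (rate parametrization) on a Poisson rate with n observations summing to S gives posterior Gamma(α+S, β+n).
So α = 128 − 107 = 21 and β = 33 − 19 = 14.

Gamma(shape=21, rate=14)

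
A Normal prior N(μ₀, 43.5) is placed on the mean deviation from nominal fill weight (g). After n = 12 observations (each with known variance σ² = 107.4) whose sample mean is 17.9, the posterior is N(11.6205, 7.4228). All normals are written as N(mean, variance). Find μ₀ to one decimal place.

With known observation variance, the Normal–Normal posterior has precision τ_n = τ₀ + n/σ² and mean μ_n = (τ₀μ₀ + (n/σ²)x̄)/τ_n.
Here τ₀ = 1/43.5 = 0.022989 and τ_data = 12/107.4 = 0.111732, so τ_n = 0.134721.
Rearranging for μ₀: μ₀ = (μ_n·τ_n − τ_data·x̄)/τ₀ = (11.6205·0.134721 − 0.111732·17.9) / 0.022989 = -0.434477/0.022989 ≈ -18.9.

μ₀ = -18.9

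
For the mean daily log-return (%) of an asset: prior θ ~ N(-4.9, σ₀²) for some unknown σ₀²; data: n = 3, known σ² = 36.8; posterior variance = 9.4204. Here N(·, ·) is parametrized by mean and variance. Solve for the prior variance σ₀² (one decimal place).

σ₀² = 40.6

Posterior precision equals prior precision plus data precision: 1/σ_n² = 1/σ₀² + n/σ².
So 1/σ₀² = 1/9.4204 − 3/36.8 = 0.106153 − 0.081522 = 0.024631.
Hence σ₀² = 1/0.024631 ≈ 40.6.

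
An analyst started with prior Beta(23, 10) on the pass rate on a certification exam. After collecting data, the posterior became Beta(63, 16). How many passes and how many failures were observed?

Beta is conjugate to the binomial likelihood: posterior = Beta(a+s, b+f).
So s = 63 − 23 = 40 and f = 16 − 10 = 6.

40 passes and 6 failures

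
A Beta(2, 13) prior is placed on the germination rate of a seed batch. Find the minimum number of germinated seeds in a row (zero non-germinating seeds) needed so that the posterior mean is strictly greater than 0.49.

k = 11

After k germinated seeds and 0 non-germinating seeds the posterior is Beta(2+k, 13), with mean (2+k)/(2+13+k).
Set (2+k)/(15+k) > 0.49 and solve: k > (0.49·15 − 2)/(1 − 0.49) = 10.490.
The smallest integer exceeding 10.490 is 11, and checking k=11: (13)/(26) = 0.5000 > 0.49.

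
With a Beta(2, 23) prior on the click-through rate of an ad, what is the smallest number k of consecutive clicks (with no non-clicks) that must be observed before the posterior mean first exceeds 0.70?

After k clicks and 0 non-clicks the posterior is Beta(2+k, 23), with mean (2+k)/(2+23+k).
Set (2+k)/(25+k) > 0.70 and solve: k > (0.70·25 − 2)/(1 − 0.70) = 51.667.
The smallest integer exceeding 51.667 is 52, and checking k=52: (54)/(77) = 0.7013 > 0.70.

k = 52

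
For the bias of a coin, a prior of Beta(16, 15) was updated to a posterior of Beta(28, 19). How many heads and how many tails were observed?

Beta is conjugate to the binomial likelihood: posterior = Beta(α+s, β+f).
So s = 28 − 16 = 12 and f = 19 − 15 = 4.

12 heads and 4 tails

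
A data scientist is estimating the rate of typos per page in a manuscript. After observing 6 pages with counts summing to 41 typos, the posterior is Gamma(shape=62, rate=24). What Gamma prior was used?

Gamma(shape=21, rate=18)

A Gamma(α, β) prior (rate parametrization) on a Poisson rate with n observations summing to S gives posterior Gamma(α+S, β+n).
So α = 62 − 41 = 21 and β = 24 − 6 = 18.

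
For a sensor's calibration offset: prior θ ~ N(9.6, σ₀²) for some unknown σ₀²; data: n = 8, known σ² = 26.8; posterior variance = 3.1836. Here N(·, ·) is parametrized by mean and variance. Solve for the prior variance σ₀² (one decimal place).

For the Normal–Normal model with known σ², precisions add: τ_n = τ₀ + n/σ².
So 1/σ₀² = 1/3.1836 − 8/26.8 = 0.314110 − 0.298507 = 0.015603.
Hence σ₀² = 1/0.015603 ≈ 64.1.

σ₀² = 64.1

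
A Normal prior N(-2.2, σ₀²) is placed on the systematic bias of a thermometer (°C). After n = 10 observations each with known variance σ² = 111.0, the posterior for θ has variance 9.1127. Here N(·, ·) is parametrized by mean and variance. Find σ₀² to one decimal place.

σ₀² = 50.9

For the Normal–Normal model with known σ², precisions add: τ_n = τ₀ + n/σ².
So 1/σ₀² = 1/9.1127 − 10/111.0 = 0.109737 − 0.090090 = 0.019647.
Hence σ₀² = 1/0.019647 ≈ 50.9.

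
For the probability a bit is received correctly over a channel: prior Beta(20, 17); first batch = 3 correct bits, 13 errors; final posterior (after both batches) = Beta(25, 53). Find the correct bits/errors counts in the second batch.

Because Beta–binomial updating is additive in the counts, the combined data contributed (α_post−α_prior, β_post−β_prior) successes and failures.
Total across both batches: 25−20=5 correct bits, 53−17=36 errors.
Subtract the first batch: 5−3=2 correct bits and 36−13=23 errors.

2 correct bits and 23 errors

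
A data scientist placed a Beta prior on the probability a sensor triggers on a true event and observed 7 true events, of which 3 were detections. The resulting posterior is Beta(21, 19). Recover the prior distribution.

Beta(18, 15)

Beta is conjugate to the binomial likelihood: posterior = Beta(α+s, β+f).
Subtract the data counts: 21−3=18, 19−4=15.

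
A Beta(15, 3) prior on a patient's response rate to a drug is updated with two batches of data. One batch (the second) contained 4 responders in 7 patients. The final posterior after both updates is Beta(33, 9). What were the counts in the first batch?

14 responders and 3 non-responders

Because Beta–binomial updating is additive in the counts, the combined data contributed (α_post−α_prior, β_post−β_prior) successes and failures.
Total across both batches: 33−15=18 responders, 9−3=6 non-responders.
Subtract the second batch: 18−4=14 responders and 6−3=3 non-responders.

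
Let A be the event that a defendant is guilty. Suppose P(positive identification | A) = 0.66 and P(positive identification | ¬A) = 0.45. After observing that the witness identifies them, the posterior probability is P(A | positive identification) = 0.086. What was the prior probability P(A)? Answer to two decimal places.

Bayes' rule in odds form gives O(A|E) = O(A)·[P(E|A)/P(E|¬A)], hence O(A) = O(A|E)/LR.
Posterior odds = 0.086/(1−0.086) = 0.0941. LR = 0.66/0.45 = 1.4667.
Prior odds = 0.0941/1.4667 = 0.0642, so P(A) = 0.0642/(1+0.0642) ≈ 0.06.

P(A) = 0.06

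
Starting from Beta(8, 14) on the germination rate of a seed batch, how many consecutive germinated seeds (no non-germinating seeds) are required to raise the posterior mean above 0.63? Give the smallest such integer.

k = 16

After k germinated seeds and 0 non-germinating seeds the posterior is Beta(8+k, 14), with mean (8+k)/(8+14+k).
Set (8+k)/(22+k) > 0.63 and solve: k > (0.63·22 − 8)/(1 − 0.63) = 15.838.
The smallest integer exceeding 15.838 is 16, and checking k=16: (24)/(38) = 0.6316 > 0.63.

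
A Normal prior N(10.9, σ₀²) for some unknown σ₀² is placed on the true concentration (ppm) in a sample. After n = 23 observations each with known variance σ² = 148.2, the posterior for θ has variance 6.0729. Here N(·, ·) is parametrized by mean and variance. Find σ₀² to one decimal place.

σ₀² = 105.6

Posterior precision equals prior precision plus data precision: 1/σ_n² = 1/σ₀² + n/σ².
So 1/σ₀² = 1/6.0729 − 23/148.2 = 0.164666 − 0.155196 = 0.009470.
Hence σ₀² = 1/0.009470 ≈ 105.6.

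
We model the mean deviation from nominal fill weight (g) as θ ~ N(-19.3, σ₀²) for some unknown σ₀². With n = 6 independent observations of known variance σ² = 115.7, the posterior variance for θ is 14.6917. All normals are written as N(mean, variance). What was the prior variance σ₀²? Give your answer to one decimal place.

For the Normal–Normal model with known σ², precisions add: τ_n = τ₀ + n/σ².
So 1/σ₀² = 1/14.6917 − 6/115.7 = 0.068066 − 0.051858 = 0.016208.
Hence σ₀² = 1/0.016208 ≈ 61.7.

σ₀² = 61.7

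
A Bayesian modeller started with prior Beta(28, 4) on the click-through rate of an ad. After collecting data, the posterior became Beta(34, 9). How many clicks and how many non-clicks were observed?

6 clicks and 5 non-clicks

Under Beta–binomial conjugacy the posterior parameters are (a+s, b+f).
Match parameters: s=34−28=6, f=9−4=5.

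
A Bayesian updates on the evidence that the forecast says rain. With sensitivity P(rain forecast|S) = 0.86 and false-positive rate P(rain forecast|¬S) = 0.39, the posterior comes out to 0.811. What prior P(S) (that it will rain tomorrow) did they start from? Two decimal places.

P(S) = 0.66

In odds form, posterior odds = prior odds × likelihood ratio, so prior odds = posterior odds ÷ LR.
Posterior odds = 0.811/(1−0.811) = 4.2910. LR = 0.86/0.39 = 2.2051.
Prior odds = 4.2910/2.2051 = 1.9459, so P(S) = 1.9459/(1+1.9459) ≈ 0.66.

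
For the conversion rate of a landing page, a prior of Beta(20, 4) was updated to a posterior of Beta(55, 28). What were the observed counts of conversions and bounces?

Beta is conjugate to the binomial likelihood: posterior = Beta(α+s, β+f).
So s = 55 − 20 = 35 and f = 28 − 4 = 24.

35 conversions and 24 bounces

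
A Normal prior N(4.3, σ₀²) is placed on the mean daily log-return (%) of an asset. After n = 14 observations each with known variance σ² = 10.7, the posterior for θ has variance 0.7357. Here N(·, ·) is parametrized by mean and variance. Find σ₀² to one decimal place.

σ₀² = 19.7

For the Normal–Normal model with known σ², precisions add: τ_n = τ₀ + n/σ².
So 1/σ₀² = 1/0.7357 − 14/10.7 = 1.359250 − 1.308411 = 0.050839.
Hence σ₀² = 1/0.050839 ≈ 19.7.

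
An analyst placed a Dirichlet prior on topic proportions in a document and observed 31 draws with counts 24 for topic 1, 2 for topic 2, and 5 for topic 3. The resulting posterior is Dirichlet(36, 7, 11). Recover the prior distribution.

For a Dirichlet(α) prior with multinomial counts c, the posterior is Dirichlet(α + c) componentwise.
Subtract each count from the matching posterior parameter: 36−24=12, 7−2=5, 11−5=6.

Dirichlet(12, 5, 6)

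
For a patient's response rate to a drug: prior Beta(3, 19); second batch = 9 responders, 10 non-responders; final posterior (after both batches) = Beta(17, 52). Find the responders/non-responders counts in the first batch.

Sequential conjugate updates are equivalent to a single update on the pooled data, so total successes = posterior α − prior α and total failures = posterior β − prior β.
Total across both batches: 17−3=14 responders, 52−19=33 non-responders.
Subtract the second batch: 14−9=5 responders and 33−10=23 non-responders.

5 responders and 23 non-responders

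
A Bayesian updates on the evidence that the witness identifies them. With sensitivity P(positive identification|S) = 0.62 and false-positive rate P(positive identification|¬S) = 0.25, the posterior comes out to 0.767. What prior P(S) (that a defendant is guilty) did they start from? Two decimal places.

P(S) = 0.57

In odds form, posterior odds = prior odds × likelihood ratio, so prior odds = posterior odds ÷ LR.
Posterior odds = 0.767/(1−0.767) = 3.2918. LR = 0.62/0.25 = 2.4800.
Prior odds = 3.2918/2.4800 = 1.3273, so P(S) = 1.3273/(1+1.3273) ≈ 0.57.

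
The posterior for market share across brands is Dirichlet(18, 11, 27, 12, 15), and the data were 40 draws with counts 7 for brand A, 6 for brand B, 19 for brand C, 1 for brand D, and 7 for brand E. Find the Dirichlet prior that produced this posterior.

For a Dirichlet(α) prior with multinomial counts c, the posterior is Dirichlet(α + c) componentwise.
Subtract each count from the matching posterior parameter: 18−7=11, 11−6=5, 27−19=8, 12−1=11, 15−7=8.

Dirichlet(11, 5, 8, 11, 8)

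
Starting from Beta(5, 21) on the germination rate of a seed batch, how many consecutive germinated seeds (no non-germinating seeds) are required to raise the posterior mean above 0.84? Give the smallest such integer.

k = 106

After k germinated seeds and 0 non-germinating seeds the posterior is Beta(5+k, 21), with mean (5+k)/(5+21+k).
Set (5+k)/(26+k) > 0.84 and solve: k > (0.84·26 − 5)/(1 − 0.84) = 105.250.
The smallest integer exceeding 105.250 is 106.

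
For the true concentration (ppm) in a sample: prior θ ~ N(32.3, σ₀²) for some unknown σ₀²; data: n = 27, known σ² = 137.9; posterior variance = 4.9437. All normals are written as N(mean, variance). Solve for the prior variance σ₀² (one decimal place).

For the Normal–Normal model with known σ², precisions add: τ_n = τ₀ + n/σ².
So 1/σ₀² = 1/4.9437 − 27/137.9 = 0.202278 − 0.195794 = 0.006484.
Hence σ₀² = 1/0.006484 ≈ 154.2.

σ₀² = 154.2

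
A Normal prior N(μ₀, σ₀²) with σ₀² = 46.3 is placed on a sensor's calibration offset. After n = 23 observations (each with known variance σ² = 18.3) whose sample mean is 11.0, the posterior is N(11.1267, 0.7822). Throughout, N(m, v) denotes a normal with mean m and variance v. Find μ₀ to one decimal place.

The posterior mean is a precision-weighted average: μ_n = (τ₀μ₀ + τ_data·x̄)/(τ₀+τ_data), with τ₀=1/σ₀² and τ_data=n/σ².
Here τ₀ = 1/46.3 = 0.021598 and τ_data = 23/18.3 = 1.256831, so τ_n = 1.278429.
Rearranging for μ₀: μ₀ = (μ_n·τ_n − τ_data·x̄)/τ₀ = (11.1267·1.278429 − 1.256831·11.0) / 0.021598 = 0.399555/0.021598 ≈ 18.5.

μ₀ = 18.5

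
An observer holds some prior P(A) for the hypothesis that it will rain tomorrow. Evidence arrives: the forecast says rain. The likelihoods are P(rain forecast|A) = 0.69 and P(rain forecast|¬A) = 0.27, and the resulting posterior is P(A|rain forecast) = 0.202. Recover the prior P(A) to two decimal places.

P(A) = 0.09

In odds form, posterior odds = prior odds × likelihood ratio, so prior odds = posterior odds ÷ LR.
Posterior odds = 0.202/(1−0.202) = 0.2531. LR = 0.69/0.27 = 2.5556.
Prior odds = 0.2531/2.5556 = 0.0990, so P(A) = 0.0990/(1+0.0990) ≈ 0.09.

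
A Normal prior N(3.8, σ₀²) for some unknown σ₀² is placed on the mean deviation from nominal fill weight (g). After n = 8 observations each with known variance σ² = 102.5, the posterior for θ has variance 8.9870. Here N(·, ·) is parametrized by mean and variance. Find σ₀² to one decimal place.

σ₀² = 30.1

Posterior precision equals prior precision plus data precision: 1/σ_n² = 1/σ₀² + n/σ².
So 1/σ₀² = 1/8.9870 − 8/102.5 = 0.111272 − 0.078049 = 0.033223.
Hence σ₀² = 1/0.033223 ≈ 30.1.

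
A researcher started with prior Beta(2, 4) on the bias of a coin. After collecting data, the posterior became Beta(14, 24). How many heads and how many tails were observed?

12 heads and 20 tails

Beta is conjugate to the binomial likelihood: posterior = Beta(α+s, β+f).
So s = 14 − 2 = 12 and f = 24 − 4 = 20.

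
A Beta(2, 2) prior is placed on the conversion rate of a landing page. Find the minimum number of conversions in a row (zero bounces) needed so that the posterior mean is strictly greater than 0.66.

After k conversions and 0 bounces the posterior is Beta(2+k, 2), with mean (2+k)/(2+2+k).
Set (2+k)/(4+k) > 0.66 and solve: k > (0.66·4 − 2)/(1 − 0.66) = 1.882.
The smallest integer exceeding 1.882 is 2, and checking k=2: (4)/(6) = 0.6667 > 0.66.

k = 2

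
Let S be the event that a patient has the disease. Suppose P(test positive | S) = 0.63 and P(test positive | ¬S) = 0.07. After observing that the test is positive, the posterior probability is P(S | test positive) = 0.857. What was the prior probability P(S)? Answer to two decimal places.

In odds form, posterior odds = prior odds × likelihood ratio, so prior odds = posterior odds ÷ LR.
Posterior odds = 0.857/(1−0.857) = 5.9930. LR = 0.63/0.07 = 9.0000.
Prior odds = 5.9930/9.0000 = 0.6659, so P(S) = 0.6659/(1+0.6659) ≈ 0.40.

P(S) = 0.40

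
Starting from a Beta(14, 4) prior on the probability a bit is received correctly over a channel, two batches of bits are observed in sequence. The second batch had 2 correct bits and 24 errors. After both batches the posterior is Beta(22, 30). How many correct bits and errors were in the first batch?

Sequential conjugate updates are equivalent to a single update on the pooled data, so total successes = posterior α − prior α and total failures = posterior β − prior β.
Total across both batches: 22−14=8 correct bits, 30−4=26 errors.
Subtract the second batch: 8−2=6 correct bits and 26−24=2 errors.

6 correct bits and 2 errors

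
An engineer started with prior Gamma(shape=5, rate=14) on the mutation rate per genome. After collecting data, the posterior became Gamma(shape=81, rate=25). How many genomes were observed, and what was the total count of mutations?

n = 11 genomes with total 76 mutations

Gamma–Poisson conjugacy: posterior shape = α + Σxᵢ, posterior rate = β + n.
Matching: Σxᵢ = 81 − 5 = 76 and n = 25 − 14 = 11.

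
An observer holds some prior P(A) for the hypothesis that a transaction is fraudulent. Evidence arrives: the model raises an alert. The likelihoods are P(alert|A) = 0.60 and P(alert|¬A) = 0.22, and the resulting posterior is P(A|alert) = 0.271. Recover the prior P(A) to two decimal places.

In odds form, posterior odds = prior odds × likelihood ratio, so prior odds = posterior odds ÷ LR.
Posterior odds = 0.271/(1−0.271) = 0.3717. LR = 0.60/0.22 = 2.7273.
Prior odds = 0.3717/2.7273 = 0.1363, so P(A) = 0.1363/(1+0.1363) ≈ 0.12.

P(A) = 0.12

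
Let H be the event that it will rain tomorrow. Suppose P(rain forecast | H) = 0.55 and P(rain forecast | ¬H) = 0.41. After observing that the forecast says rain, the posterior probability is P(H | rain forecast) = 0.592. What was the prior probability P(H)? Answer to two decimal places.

P(H) = 0.52

Bayes' rule in odds form gives O(H|E) = O(H)·[P(E|H)/P(E|¬H)], hence O(H) = O(H|E)/LR.
Posterior odds = 0.592/(1−0.592) = 1.4510. LR = 0.55/0.41 = 1.3415.
Prior odds = 1.4510/1.3415 = 1.0816, so P(H) = 1.0816/(1+1.0816) ≈ 0.52.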